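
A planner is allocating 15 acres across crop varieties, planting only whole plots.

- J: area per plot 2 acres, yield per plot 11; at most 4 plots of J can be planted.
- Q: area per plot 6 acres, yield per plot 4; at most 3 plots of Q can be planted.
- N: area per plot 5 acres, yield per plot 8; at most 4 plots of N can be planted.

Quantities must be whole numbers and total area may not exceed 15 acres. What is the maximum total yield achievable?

This is a bounded integer knapsack.
J has the best ratio (11/2); taking only J gives at most 4×11 = 44 (stopped by the supply cap of 4).
Mixing does better — 4×J and 1×N: area 13 ≤ 15, yield 4·11 + 1·8 = 52.

52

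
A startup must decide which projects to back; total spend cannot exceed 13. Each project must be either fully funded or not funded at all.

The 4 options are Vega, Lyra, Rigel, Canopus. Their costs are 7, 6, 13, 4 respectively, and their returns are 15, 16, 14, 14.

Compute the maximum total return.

Lyra + Canopus: cost 6 + 4 = 10 ≤ 13, return 16 + 14 = 30.
Vega + Canopus: cost 7 + 4 = 11 ≤ 13, return 15 + 14 = 29.
Vega + Lyra: cost 7 + 6 = 13 ≤ 13, return 15 + 16 = 31.
Best is Vega and Lyra with total return 31.

31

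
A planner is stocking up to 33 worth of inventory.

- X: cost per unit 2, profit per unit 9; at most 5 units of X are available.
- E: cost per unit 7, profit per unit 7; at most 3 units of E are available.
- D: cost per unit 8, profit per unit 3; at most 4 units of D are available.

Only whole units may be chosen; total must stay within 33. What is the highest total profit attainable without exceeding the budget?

66

X has the best ratio (9/2); taking only X gives at most 5×9 = 45 (stopped by the supply cap of 5).
Mixing does better — 5×X and 3×E: cost 31 ≤ 33, profit 5·9 + 3·7 = 66.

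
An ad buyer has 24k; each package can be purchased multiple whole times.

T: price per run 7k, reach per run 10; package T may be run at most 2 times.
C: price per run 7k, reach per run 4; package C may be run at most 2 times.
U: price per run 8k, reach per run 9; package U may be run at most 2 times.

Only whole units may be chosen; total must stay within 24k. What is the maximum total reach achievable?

T has the best ratio (10/7); taking only T gives at most 2×10 = 20 (stopped by the supply cap of 2).
Mixing does better — 2×T and 1×U: price 22 ≤ 24, reach 2·10 + 1·9 = 29.

29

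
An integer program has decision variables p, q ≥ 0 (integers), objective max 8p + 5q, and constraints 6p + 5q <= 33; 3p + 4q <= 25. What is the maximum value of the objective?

(p,q)=(5,0): 6·5+5·0=30≤33, 3·5+4·0=15≤25, objective 40.
(p,q)=(4,1): 6·4+5·1=29≤33, 3·4+4·1=16≤25, objective 37.
(p,q)=(4,0): 6·4+5·0=24≤33, 3·4+4·0=12≤25, objective 32.
Maximum is 40 at (p,q)=(5,0).

40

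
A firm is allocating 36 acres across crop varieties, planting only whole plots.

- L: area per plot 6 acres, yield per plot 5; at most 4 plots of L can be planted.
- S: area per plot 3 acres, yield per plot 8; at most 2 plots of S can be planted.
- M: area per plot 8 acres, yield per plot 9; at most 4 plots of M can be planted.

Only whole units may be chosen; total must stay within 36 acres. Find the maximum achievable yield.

S has the best ratio (8/3); taking only S gives at most 2×8 = 16 (stopped by the supply cap of 2).
Mixing does better — 1×L, 2×S, and 3×M: area 36 ≤ 36, yield 1·5 + 2·8 + 3·9 = 48.

48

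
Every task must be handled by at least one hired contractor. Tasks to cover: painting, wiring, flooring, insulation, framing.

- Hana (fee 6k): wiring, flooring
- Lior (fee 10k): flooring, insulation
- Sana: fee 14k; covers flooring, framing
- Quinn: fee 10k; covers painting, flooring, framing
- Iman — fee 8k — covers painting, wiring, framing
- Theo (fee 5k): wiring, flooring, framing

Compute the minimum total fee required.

The greedy cost-per-new-task heuristic would pick Theo, Iman, and Lior for 23, but a cheaper cover exists.
Choose Lior and Iman: together they cover painting, wiring, flooring, insulation, framing — every task.
Total fee: 10 + 8 = 18.
No cover costs less than 18.

18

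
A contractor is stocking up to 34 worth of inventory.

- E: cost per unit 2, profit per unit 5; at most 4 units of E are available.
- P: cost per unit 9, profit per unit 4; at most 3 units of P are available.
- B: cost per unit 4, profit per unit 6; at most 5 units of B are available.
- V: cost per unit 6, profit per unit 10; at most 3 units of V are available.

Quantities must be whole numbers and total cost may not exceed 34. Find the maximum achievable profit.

4×E, 2×B, and 3×V: cost 34 ≤ 34, profit 4·5 + 2·6 + 3·10 = 62.
4×E, 5×B, and 1×V: cost 34 ≤ 34, profit 4·5 + 5·6 + 1·10 = 60.
Best is 62.

62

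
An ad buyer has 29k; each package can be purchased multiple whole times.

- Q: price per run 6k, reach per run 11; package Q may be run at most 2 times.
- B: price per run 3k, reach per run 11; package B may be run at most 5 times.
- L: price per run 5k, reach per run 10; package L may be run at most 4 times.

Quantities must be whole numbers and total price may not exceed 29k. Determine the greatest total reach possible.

77

2×Q and 5×B: price 27 ≤ 29, reach 2·11 + 5·11 = 77.
1×Q, 5×B, and 1×L: price 26 ≤ 29, reach 1·11 + 5·11 + 1·10 = 76.
Best is 77.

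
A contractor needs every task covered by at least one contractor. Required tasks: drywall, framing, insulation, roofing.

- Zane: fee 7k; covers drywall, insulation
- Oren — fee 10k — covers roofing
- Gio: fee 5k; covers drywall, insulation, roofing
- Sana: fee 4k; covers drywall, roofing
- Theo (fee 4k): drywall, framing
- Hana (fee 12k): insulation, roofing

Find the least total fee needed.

9

Choose Gio and Theo: together they cover drywall, framing, insulation, roofing — every task.
Total fee: 5 + 4 = 9.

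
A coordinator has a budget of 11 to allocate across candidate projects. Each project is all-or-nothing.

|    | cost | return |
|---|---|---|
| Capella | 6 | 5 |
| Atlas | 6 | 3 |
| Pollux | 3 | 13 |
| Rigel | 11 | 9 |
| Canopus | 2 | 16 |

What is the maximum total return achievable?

Pollux + Canopus: cost 3 + 2 = 5 ≤ 11, return 13 + 16 = 29.
Capella + Pollux + Canopus: cost 6 + 3 + 2 = 11 ≤ 11, return 5 + 13 + 16 = 34.
Atlas + Pollux + Canopus: cost 6 + 3 + 2 = 11 ≤ 11, return 3 + 13 + 16 = 32.
Best is Capella, Pollux, and Canopus with total return 34.

34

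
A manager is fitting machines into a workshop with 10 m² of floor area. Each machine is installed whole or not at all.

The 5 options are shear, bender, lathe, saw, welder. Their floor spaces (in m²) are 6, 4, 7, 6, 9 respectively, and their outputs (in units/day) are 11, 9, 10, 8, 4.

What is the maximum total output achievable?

20

This is a 0-1 knapsack instance.
shear + bender: floor space 6 + 4 = 10 ≤ 10, output 11 + 9 = 20.
shear: floor space 6 ≤ 10, output 11.
bender + saw: floor space 4 + 6 = 10 ≤ 10, output 9 + 8 = 17.
Best is shear and bender with total output 20.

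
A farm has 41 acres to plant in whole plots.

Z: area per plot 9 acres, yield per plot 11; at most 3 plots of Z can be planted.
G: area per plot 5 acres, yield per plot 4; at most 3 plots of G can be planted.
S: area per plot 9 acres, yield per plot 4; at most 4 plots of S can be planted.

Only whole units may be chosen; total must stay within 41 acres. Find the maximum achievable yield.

This is a bounded integer knapsack.
Take 3×Z, 1×G, and 1×S: area 41 ≤ 41, yield 3·11 + 1·4 + 1·4 = 41.
Z has the best ratio (11/9) and is taken to its limit of 3; remaining capacity is filled optimally with the others.

41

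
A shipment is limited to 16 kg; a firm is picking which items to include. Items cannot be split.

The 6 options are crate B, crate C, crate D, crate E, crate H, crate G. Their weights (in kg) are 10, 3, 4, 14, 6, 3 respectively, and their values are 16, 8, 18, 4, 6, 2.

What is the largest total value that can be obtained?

34

crate B + crate D: weight 10 + 4 = 14 ≤ 16, value 16 + 18 = 34.
crate C + crate D + crate H: weight 3 + 4 + 6 = 13 ≤ 16, value 8 + 18 + 6 = 32.
crate C + crate D + crate H + crate G: weight 3 + 4 + 6 + 3 = 16 ≤ 16, value 8 + 18 + 6 + 2 = 34.
The maximum value is 34; one optimal choice is crate B and crate D.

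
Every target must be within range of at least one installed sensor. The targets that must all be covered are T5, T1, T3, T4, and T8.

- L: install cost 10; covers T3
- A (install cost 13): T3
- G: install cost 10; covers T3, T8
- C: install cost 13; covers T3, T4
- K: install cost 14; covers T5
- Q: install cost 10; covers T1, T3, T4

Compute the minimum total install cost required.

34

This is an integer covering problem.
Choose G, K, and Q: together they cover T5, T1, T3, T4, T8 — every target.
Total install cost: 10 + 14 + 10 = 34.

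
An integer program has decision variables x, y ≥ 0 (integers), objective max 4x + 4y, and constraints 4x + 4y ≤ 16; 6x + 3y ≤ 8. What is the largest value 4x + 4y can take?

8

The continuous relaxation peaks at (0, 2.67) with value 10.67; rounding to a feasible lattice point costs some objective.
(x,y)=(0,2): 4·0+4·2=8≤16, 6·0+3·2=6≤8, objective 8.
(x,y)=(0,1): 4·0+4·1=4≤16, 6·0+3·1=3≤8, objective 4.
The best lattice point is (0,2), giving 8.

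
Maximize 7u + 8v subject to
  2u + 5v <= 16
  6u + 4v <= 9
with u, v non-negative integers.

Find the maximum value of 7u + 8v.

(u,v)=(0,2): 2·0+5·2=10≤16, 6·0+4·2=8≤9, objective 16.
(u,v)=(0,1): 2·0+5·1=5≤16, 6·0+4·1=4≤9, objective 8.
The best lattice point is (0,2), giving 16.

16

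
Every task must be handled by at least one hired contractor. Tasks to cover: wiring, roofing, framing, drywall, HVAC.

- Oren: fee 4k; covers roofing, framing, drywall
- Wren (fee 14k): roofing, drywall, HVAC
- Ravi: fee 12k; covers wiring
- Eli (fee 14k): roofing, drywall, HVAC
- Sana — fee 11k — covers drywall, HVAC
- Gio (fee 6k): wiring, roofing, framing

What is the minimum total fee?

This is a weighted set-cover instance.
The greedy cost-per-new-task heuristic would pick Oren, Gio, and Sana for 21, but a cheaper cover exists.
Choose Sana and Gio: together they cover wiring, roofing, framing, drywall, HVAC — every task.
Total fee: 11 + 6 = 17.
No cover costs less than 17.

17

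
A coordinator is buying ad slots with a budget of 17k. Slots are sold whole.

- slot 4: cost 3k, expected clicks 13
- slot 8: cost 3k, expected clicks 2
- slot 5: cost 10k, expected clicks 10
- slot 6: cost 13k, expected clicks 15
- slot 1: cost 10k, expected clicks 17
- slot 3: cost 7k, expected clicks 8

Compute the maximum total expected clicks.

Allowing fractional choices, the relaxed optimum would be about 34.6, but ad slots are indivisible.
slot 4 + slot 1: cost 3 + 10 = 13 ≤ 17, expected clicks 13 + 17 = 30.
slot 4 + slot 8 + slot 1: cost 3 + 3 + 10 = 16 ≤ 17, expected clicks 13 + 2 + 17 = 32.
Best is slot 4, slot 8, and slot 1 with total expected clicks 32.

32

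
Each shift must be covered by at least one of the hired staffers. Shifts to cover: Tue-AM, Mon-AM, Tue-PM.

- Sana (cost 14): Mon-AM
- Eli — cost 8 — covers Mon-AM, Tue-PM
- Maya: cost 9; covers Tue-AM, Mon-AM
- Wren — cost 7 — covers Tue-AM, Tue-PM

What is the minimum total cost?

15

Choose Eli and Wren: together they cover Tue-AM, Mon-AM, Tue-PM — every shift.
Total cost: 8 + 7 = 15.
No cover costs less than 15.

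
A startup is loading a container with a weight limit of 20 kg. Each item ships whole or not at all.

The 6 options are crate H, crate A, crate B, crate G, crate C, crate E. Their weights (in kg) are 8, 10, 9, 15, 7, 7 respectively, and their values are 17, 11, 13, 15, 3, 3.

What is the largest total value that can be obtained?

30

crate H + crate A: weight 8 + 10 = 18 ≤ 20, value 17 + 11 = 28.
crate H + crate B: weight 8 + 9 = 17 ≤ 20, value 17 + 13 = 30.
Best is crate H and crate B with total value 30.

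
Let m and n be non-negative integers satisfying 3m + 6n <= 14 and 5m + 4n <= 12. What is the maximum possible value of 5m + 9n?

18

Relaxing integrality, the LP optimum is 21.44 at (m,n) = (0.889, 1.89), which is not an integer point.
(m,n)=(0,2): 3·0+6·2=12≤14, 5·0+4·2=8≤12, objective 18.
(m,n)=(1,1): 3·1+6·1=9≤14, 5·1+4·1=9≤12, objective 14.
(m,n)=(0,1): 3·0+6·1=6≤14, 5·0+4·1=4≤12, objective 9.
(m,n)=(1,0): 3·1+6·0=3≤14, 5·1+4·0=5≤12, objective 5.
Maximum is 18 at (m,n)=(0,2).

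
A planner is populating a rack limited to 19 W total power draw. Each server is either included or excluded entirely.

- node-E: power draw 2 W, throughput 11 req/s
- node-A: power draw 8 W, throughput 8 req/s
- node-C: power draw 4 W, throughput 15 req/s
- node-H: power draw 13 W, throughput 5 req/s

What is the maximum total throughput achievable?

34

node-E + node-C: power draw 2 + 4 = 6 ≤ 19, throughput 11 + 15 = 26.
node-E + node-C + node-H: power draw 2 + 4 + 13 = 19 ≤ 19, throughput 11 + 15 + 5 = 31.
node-E + node-A + node-C: power draw 2 + 8 + 4 = 14 ≤ 19, throughput 11 + 8 + 15 = 34.
Best is node-E, node-A, and node-C with total throughput 34.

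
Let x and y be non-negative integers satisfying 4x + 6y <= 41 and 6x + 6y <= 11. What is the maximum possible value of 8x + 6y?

The continuous relaxation peaks at (1.83, 0) with value 14.67; rounding to a feasible lattice point costs some objective.
(x,y)=(1,0): 4·1+6·0=4≤41, 6·1+6·0=6≤11, objective 8.
(x,y)=(0,1): 4·0+6·1=6≤41, 6·0+6·1=6≤11, objective 6.
(x,y)=(0,0): 4·0+6·0=0≤41, 6·0+6·0=0≤11, objective 0.
No feasible integer point exceeds 8.

8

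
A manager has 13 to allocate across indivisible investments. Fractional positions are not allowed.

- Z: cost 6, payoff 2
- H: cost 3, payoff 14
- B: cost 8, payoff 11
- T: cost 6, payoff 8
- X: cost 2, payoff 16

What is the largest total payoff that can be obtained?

H + T + X: cost 3 + 6 + 2 = 11 ≤ 13, payoff 14 + 8 + 16 = 38.
H + B + X: cost 3 + 8 + 2 = 13 ≤ 13, payoff 14 + 11 + 16 = 41.
Z + H + X: cost 6 + 3 + 2 = 11 ≤ 13, payoff 2 + 14 + 16 = 32.
Best is H, B, and X with total payoff 41.

41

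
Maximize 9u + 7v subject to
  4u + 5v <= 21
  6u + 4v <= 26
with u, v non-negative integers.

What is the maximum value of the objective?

Relaxing integrality, the LP optimum is 40.57 at (u,v) = (3.29, 1.57), which is not an integer point.
(u,v)=(4,0): 4·4+5·0=16≤21, 6·4+4·0=24≤26, objective 36.
(u,v)=(3,1): 4·3+5·1=17≤21, 6·3+4·1=22≤26, objective 34.
The best lattice point is (4,0), giving 36.

36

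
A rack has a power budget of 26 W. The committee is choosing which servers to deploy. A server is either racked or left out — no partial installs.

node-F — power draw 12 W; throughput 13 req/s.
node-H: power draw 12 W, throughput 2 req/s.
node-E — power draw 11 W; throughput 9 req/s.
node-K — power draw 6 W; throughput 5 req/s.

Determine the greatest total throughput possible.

Allowing fractional choices, the relaxed optimum would be about 24.5, but servers are indivisible.
node-F + node-E: power draw 12 + 11 = 23 ≤ 26, throughput 13 + 9 = 22.
node-F + node-K: power draw 12 + 6 = 18 ≤ 26, throughput 13 + 5 = 18.
node-F + node-H: power draw 12 + 12 = 24 ≤ 26, throughput 13 + 2 = 15.
Best is node-F and node-E with total throughput 22.

22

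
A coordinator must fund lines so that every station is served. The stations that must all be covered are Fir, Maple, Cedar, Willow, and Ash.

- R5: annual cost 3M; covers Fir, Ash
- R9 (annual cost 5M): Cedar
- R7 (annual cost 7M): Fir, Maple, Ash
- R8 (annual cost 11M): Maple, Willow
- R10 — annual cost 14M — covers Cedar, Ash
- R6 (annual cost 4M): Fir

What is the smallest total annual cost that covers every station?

19

Choose R5, R9, and R8: together they cover Fir, Maple, Cedar, Willow, Ash — every station.
Total annual cost: 3 + 5 + 11 = 19.
No cover costs less than 19.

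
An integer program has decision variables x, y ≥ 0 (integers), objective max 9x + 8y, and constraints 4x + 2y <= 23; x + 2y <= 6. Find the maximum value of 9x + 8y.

45

Relaxing integrality, the LP optimum is 52.33 at (x,y) = (5.67, 0.167), which is not an integer point.
(x,y)=(5,0): 4·5+2·0=20≤23, 1·5+2·0=5≤6, objective 45.
(x,y)=(4,1): 4·4+2·1=18≤23, 1·4+2·1=6≤6, objective 44.
(x,y)=(4,0): 4·4+2·0=16≤23, 1·4+2·0=4≤6, objective 36.
Maximum is 45 at (x,y)=(5,0).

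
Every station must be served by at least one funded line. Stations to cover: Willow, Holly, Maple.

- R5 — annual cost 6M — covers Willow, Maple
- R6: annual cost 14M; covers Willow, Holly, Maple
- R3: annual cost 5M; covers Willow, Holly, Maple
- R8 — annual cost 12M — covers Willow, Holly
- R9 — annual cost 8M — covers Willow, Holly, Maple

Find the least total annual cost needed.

5

R3 alone covers Willow, Holly, Maple — every station.
Total annual cost: 5.
No cover costs less than 5.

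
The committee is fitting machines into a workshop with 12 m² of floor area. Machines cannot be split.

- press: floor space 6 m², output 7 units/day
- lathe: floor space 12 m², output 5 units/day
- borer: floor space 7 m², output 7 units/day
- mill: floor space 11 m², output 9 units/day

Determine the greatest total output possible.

mill: floor space 11 ≤ 12, output 9.
press: floor space 6 ≤ 12, output 7.
Best is mill with total output 9.

9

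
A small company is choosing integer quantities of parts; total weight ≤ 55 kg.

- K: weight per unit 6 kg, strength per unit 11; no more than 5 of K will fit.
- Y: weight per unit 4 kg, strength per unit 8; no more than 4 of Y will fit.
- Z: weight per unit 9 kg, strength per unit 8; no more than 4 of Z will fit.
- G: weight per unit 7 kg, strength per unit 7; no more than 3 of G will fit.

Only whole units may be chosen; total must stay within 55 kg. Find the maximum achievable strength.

5×K, 4×Y, and 1×Z: weight 55 ≤ 55, strength 5·11 + 4·8 + 1·8 = 95.
5×K, 4×Y, and 1×G: weight 53 ≤ 55, strength 5·11 + 4·8 + 1·7 = 94.
Best is 95.

95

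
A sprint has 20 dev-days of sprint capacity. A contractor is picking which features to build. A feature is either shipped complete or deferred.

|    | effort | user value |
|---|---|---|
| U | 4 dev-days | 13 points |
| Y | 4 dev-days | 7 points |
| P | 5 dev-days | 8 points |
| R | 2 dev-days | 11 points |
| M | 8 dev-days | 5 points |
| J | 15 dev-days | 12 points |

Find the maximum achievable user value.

Treat it as a binary knapsack problem.
U + Y + P + R: effort 4 + 4 + 5 + 2 = 15 ≤ 20, user value 13 + 7 + 8 + 11 = 39.
U + P + R + M: effort 4 + 5 + 2 + 8 = 19 ≤ 20, user value 13 + 8 + 11 + 5 = 37.
U + Y + R + M: effort 4 + 4 + 2 + 8 = 18 ≤ 20, user value 13 + 7 + 11 + 5 = 36.
Best is U, Y, P, and R with total user value 39.

39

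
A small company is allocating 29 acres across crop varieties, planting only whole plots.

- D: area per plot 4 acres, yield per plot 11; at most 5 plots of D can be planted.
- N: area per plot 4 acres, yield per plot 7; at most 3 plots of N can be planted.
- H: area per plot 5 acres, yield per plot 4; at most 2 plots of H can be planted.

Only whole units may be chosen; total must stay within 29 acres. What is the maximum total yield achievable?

69

5×D and 2×N: area 28 ≤ 29, yield 5·11 + 2·7 = 69.
5×D, 1×N, and 1×H: area 29 ≤ 29, yield 5·11 + 1·7 + 1·4 = 66.
Best is 69.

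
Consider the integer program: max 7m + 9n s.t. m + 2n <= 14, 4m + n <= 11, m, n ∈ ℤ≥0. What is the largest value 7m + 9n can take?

63

(m,n)=(0,7): 1·0+2·7=14≤14, 4·0+1·7=7≤11, objective 63.
(m,n)=(1,6): 1·1+2·6=13≤14, 4·1+1·6=10≤11, objective 61.
(m,n)=(0,6): 1·0+2·6=12≤14, 4·0+1·6=6≤11, objective 54.
No feasible integer point exceeds 63.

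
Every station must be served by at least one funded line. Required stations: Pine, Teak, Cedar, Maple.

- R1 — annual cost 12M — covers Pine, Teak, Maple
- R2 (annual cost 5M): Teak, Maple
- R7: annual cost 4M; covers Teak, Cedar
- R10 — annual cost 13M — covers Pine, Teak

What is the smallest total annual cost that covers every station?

This is an integer covering problem.
The greedy cost-per-new-station heuristic would pick R7, R2, and R1 for 21, but a cheaper cover exists.
Choose R1 and R7: together they cover Pine, Teak, Cedar, Maple — every station.
Total annual cost: 12 + 4 = 16.
No cover costs less than 16.

16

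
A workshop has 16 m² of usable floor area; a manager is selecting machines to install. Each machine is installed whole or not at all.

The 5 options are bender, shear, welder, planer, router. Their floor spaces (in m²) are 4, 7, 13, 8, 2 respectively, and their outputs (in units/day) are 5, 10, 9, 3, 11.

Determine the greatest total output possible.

26

This is an integer program with binary decision variables.
welder + router: floor space 13 + 2 = 15 ≤ 16, output 9 + 11 = 20.
shear + router: floor space 7 + 2 = 9 ≤ 16, output 10 + 11 = 21.
bender + shear + router: floor space 4 + 7 + 2 = 13 ≤ 16, output 5 + 10 + 11 = 26.
Best is bender, shear, and router with total output 26.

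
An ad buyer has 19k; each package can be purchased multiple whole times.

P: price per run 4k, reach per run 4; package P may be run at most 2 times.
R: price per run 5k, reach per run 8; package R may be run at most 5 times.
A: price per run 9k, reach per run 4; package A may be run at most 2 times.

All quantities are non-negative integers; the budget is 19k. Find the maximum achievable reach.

R has the best ratio (8/5); taking only R gives at most 3×8 = 24 (stopped by the price limit).
Mixing does better — 1×P and 3×R: price 19 ≤ 19, reach 1·4 + 3·8 = 28.

28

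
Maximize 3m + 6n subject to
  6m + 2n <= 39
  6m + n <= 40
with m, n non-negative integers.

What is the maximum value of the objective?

114

The continuous relaxation peaks at (0, 19.5) with value 117.00; rounding to a feasible lattice point costs some objective.
(m,n)=(0,19): 6·0+2·19=38≤39, 6·0+1·19=19≤40, objective 114.
(m,n)=(0,18): 6·0+2·18=36≤39, 6·0+1·18=18≤40, objective 108.
No feasible integer point exceeds 114.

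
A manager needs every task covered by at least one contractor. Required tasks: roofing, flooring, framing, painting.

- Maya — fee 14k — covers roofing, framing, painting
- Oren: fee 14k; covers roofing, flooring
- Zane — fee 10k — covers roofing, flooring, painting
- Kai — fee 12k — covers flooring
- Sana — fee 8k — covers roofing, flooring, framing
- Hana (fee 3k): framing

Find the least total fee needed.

The greedy cost-per-new-task heuristic would pick Sana and Zane for 18, but a cheaper cover exists.
Choose Zane and Hana: together they cover roofing, flooring, framing, painting — every task.
Total fee: 10 + 3 = 13.
No cover costs less than 13.

13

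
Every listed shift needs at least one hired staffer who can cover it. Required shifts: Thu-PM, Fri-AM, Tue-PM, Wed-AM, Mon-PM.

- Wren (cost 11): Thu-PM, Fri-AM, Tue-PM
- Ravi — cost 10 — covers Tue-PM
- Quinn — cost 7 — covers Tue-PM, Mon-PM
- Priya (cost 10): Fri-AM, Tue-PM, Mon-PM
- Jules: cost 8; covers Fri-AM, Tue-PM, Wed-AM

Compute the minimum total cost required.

26

This is a weighted set-cover instance.
Choose Wren, Quinn, and Jules: together they cover Thu-PM, Fri-AM, Tue-PM, Wed-AM, Mon-PM — every shift.
Total cost: 11 + 7 + 8 = 26.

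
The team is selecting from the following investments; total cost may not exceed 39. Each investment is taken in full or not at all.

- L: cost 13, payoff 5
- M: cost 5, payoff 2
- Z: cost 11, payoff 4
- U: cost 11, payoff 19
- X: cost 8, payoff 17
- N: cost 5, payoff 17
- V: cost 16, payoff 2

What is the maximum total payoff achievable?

Allowing fractional choices, the relaxed optimum would be about 58.8, but investments are indivisible.
L + U + X + N: cost 13 + 11 + 8 + 5 = 37 ≤ 39, payoff 5 + 19 + 17 + 17 = 58.
M + U + X + N: cost 5 + 11 + 8 + 5 = 29 ≤ 39, payoff 2 + 19 + 17 + 17 = 55.
Z + U + X + N: cost 11 + 11 + 8 + 5 = 35 ≤ 39, payoff 4 + 19 + 17 + 17 = 57.
Best is L, U, X, and N with total payoff 58.

58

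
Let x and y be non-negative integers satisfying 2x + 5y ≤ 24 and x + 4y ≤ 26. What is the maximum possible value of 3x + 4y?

(x,y)=(12,0): 2·12+5·0=24≤24, 1·12+4·0=12≤26, objective 36.
(x,y)=(11,0): 2·11+5·0=22≤24, 1·11+4·0=11≤26, objective 33.
Maximum is 36 at (x,y)=(12,0).

36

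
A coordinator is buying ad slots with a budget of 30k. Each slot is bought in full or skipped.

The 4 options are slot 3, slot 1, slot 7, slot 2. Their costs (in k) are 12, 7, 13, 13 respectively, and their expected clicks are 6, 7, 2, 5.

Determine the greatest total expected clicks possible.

13

Allowing fractional choices, the relaxed optimum would be about 17.2, but ad slots are indivisible.
slot 1 + slot 2: cost 7 + 13 = 20 ≤ 30, expected clicks 7 + 5 = 12.
slot 3 + slot 2: cost 12 + 13 = 25 ≤ 30, expected clicks 6 + 5 = 11.
slot 3 + slot 1: cost 12 + 7 = 19 ≤ 30, expected clicks 6 + 7 = 13.
Best is slot 3 and slot 1 with total expected clicks 13.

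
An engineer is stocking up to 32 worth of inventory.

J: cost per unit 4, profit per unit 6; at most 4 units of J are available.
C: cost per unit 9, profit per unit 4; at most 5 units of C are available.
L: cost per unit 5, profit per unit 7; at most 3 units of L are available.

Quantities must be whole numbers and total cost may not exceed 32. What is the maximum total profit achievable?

45

This is a bounded integer knapsack.
J has the best ratio (6/4); taking only J gives at most 4×6 = 24 (stopped by the supply cap of 4).
Mixing does better — 4×J and 3×L: cost 31 ≤ 32, profit 4·6 + 3·7 = 45.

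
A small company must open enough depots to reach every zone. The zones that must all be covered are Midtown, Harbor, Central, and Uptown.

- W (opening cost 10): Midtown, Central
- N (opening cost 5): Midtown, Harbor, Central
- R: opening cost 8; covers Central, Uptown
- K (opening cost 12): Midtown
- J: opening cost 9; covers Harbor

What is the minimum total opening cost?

13

Choose N and R: together they cover Midtown, Harbor, Central, Uptown — every zone.
Total opening cost: 5 + 8 = 13.
No cover costs less than 13.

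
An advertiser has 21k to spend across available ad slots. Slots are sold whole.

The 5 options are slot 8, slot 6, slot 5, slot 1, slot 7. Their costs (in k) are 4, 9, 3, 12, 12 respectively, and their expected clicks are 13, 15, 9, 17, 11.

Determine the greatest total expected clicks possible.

39

Allowing fractional choices, the relaxed optimum would be about 44.1, but ad slots are indivisible.
slot 8 + slot 5 + slot 1: cost 4 + 3 + 12 = 19 ≤ 21, expected clicks 13 + 9 + 17 = 39.
slot 8 + slot 6 + slot 5: cost 4 + 9 + 3 = 16 ≤ 21, expected clicks 13 + 15 + 9 = 37.
slot 8 + slot 5 + slot 7: cost 4 + 3 + 12 = 19 ≤ 21, expected clicks 13 + 9 + 11 = 33.
Best is slot 8, slot 5, and slot 1 with total expected clicks 39.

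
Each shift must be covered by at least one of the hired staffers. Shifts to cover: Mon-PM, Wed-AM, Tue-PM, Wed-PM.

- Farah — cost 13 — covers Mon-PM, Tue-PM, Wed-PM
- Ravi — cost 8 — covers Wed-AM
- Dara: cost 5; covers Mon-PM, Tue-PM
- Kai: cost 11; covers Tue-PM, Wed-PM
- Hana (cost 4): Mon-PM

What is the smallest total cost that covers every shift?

21

Choose Farah and Ravi: together they cover Mon-PM, Wed-AM, Tue-PM, Wed-PM — every shift.
Total cost: 13 + 8 = 21.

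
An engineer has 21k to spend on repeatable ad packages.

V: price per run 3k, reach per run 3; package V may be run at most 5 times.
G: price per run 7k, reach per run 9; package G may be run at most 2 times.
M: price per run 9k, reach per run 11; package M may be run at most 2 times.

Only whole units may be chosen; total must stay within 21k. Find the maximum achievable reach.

This is a bounded integer knapsack.
G has the best ratio (9/7); taking only G gives at most 2×9 = 18 (stopped by the supply cap of 2).
Mixing does better — 1×V and 2×M: price 21 ≤ 21, reach 1·3 + 2·11 = 25.

25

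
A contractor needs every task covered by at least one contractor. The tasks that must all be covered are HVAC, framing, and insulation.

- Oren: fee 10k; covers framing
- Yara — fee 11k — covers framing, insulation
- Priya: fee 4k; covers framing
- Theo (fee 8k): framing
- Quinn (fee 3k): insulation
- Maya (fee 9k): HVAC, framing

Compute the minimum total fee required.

12

This is a weighted set-cover instance.
Choose Quinn and Maya: together they cover HVAC, framing, insulation — every task.
Total fee: 3 + 9 = 12.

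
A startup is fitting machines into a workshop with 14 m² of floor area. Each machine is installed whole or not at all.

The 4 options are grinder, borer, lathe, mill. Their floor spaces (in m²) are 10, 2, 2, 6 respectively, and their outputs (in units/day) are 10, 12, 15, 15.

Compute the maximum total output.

42

Take borer, lathe, and mill: floor space 2 + 2 + 6 = 10 ≤ 14, output 12 + 15 + 15 = 42.
No other feasible combination does better.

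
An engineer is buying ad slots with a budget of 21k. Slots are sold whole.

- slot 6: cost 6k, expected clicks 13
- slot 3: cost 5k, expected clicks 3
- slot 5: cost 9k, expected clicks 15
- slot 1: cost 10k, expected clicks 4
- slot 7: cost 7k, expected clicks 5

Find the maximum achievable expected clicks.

Allowing fractional choices, the relaxed optimum would be about 32.3, but ad slots are indivisible.
slot 3 + slot 5 + slot 7: cost 5 + 9 + 7 = 21 ≤ 21, expected clicks 3 + 15 + 5 = 23.
slot 6 + slot 5: cost 6 + 9 = 15 ≤ 21, expected clicks 13 + 15 = 28.
slot 6 + slot 3 + slot 5: cost 6 + 5 + 9 = 20 ≤ 21, expected clicks 13 + 3 + 15 = 31.
Best is slot 6, slot 3, and slot 5 with total expected clicks 31.

31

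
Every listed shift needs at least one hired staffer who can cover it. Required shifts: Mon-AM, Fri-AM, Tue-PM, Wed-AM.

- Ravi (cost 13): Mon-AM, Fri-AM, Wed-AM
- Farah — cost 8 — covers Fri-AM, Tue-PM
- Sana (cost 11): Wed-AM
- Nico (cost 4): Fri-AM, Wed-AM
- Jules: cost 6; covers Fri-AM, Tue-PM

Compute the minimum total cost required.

Choose Ravi and Jules: together they cover Mon-AM, Fri-AM, Tue-PM, Wed-AM — every shift.
Total cost: 13 + 6 = 19.

19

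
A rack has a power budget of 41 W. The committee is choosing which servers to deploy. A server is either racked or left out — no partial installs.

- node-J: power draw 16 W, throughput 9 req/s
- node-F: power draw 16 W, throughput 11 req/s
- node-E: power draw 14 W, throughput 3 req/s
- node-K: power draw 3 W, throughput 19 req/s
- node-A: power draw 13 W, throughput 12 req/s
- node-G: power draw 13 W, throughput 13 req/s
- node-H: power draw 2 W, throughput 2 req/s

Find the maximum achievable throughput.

46

Allowing fractional choices, the relaxed optimum would be about 52.9, but servers are indivisible.
node-K + node-A + node-G: power draw 3 + 13 + 13 = 29 ≤ 41, throughput 19 + 12 + 13 = 44.
node-F + node-K + node-G + node-H: power draw 16 + 3 + 13 + 2 = 34 ≤ 41, throughput 11 + 19 + 13 + 2 = 45.
node-K + node-A + node-G + node-H: power draw 3 + 13 + 13 + 2 = 31 ≤ 41, throughput 19 + 12 + 13 + 2 = 46.
Best is node-K, node-A, node-G, and node-H with total throughput 46.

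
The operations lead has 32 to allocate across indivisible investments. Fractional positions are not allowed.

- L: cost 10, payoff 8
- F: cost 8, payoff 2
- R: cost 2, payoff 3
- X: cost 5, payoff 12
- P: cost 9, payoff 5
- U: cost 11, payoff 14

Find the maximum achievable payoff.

Allowing fractional choices, the relaxed optimum would be about 39.2, but investments are indivisible.
L + R + X + U: cost 10 + 2 + 5 + 11 = 28 ≤ 32, payoff 8 + 3 + 12 + 14 = 37.
R + X + P + U: cost 2 + 5 + 9 + 11 = 27 ≤ 32, payoff 3 + 12 + 5 + 14 = 34.
L + X + U: cost 10 + 5 + 11 = 26 ≤ 32, payoff 8 + 12 + 14 = 34.
Best is L, R, X, and U with total payoff 37.

37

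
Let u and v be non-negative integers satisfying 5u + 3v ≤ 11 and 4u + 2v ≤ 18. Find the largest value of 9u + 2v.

18

(u,v)=(2,0): 5·2+3·0=10≤11, 4·2+2·0=8≤18, objective 18.
(u,v)=(1,1): 5·1+3·1=8≤11, 4·1+2·1=6≤18, objective 11.
(u,v)=(1,0): 5·1+3·0=5≤11, 4·1+2·0=4≤18, objective 9.
Maximum is 18 at (u,v)=(2,0).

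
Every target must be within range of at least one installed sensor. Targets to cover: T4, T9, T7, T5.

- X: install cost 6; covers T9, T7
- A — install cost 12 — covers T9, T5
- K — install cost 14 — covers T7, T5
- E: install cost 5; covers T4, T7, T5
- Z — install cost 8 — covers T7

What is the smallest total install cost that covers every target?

Choose X and E: together they cover T4, T9, T7, T5 — every target.
Total install cost: 6 + 5 = 11.
No cover costs less than 11.

11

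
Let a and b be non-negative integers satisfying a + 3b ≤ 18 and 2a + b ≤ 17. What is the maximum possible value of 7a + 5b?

The continuous relaxation peaks at (6.6, 3.8) with value 65.20; rounding to a feasible lattice point costs some objective.
(a,b)=(7,3): 1·7+3·3=16≤18, 2·7+1·3=17≤17, objective 64.
(a,b)=(6,4): 1·6+3·4=18≤18, 2·6+1·4=16≤17, objective 62.
(a,b)=(7,2): 1·7+3·2=13≤18, 2·7+1·2=16≤17, objective 59.
The best lattice point is (7,3), giving 64.

64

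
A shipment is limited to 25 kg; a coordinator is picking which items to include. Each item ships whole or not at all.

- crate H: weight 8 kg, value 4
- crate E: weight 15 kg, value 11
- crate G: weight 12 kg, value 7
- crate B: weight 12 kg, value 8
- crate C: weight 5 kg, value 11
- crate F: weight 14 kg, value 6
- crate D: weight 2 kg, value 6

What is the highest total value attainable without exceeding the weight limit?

crate B + crate C + crate D: weight 12 + 5 + 2 = 19 ≤ 25, value 8 + 11 + 6 = 25.
crate E + crate C + crate D: weight 15 + 5 + 2 = 22 ≤ 25, value 11 + 11 + 6 = 28.
crate G + crate C + crate D: weight 12 + 5 + 2 = 19 ≤ 25, value 7 + 11 + 6 = 24.
Best is crate E, crate C, and crate D with total value 28.

28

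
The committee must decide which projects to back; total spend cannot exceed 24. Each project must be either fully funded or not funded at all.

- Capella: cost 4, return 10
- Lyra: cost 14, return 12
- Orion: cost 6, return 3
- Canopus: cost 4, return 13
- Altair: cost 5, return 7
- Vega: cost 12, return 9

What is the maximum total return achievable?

Allowing fractional choices, the relaxed optimum would be about 39.4, but projects are indivisible.
Capella + Orion + Canopus + Altair: cost 4 + 6 + 4 + 5 = 19 ≤ 24, return 10 + 3 + 13 + 7 = 33.
Capella + Canopus + Vega: cost 4 + 4 + 12 = 20 ≤ 24, return 10 + 13 + 9 = 32.
Capella + Lyra + Canopus: cost 4 + 14 + 4 = 22 ≤ 24, return 10 + 12 + 13 = 35.
Best is Capella, Lyra, and Canopus with total return 35.

35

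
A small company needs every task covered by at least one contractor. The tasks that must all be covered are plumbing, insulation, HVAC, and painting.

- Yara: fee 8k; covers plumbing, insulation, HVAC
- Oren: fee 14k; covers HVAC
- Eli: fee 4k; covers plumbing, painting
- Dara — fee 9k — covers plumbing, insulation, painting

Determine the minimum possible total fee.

This is an integer covering problem.
Choose Yara and Eli: together they cover plumbing, insulation, HVAC, painting — every task.
Total fee: 8 + 4 = 12.

12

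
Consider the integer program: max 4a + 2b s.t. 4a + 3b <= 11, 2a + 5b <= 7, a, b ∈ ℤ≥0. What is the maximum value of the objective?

8

(a,b)=(2,0): 4·2+3·0=8≤11, 2·2+5·0=4≤7, objective 8.
(a,b)=(1,1): 4·1+3·1=7≤11, 2·1+5·1=7≤7, objective 6.
The best lattice point is (2,0), giving 8.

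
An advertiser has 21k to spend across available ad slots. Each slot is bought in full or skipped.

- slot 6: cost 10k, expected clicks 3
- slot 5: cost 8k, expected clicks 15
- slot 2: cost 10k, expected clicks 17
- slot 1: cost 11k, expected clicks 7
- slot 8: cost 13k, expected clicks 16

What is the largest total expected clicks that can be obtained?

Allowing fractional choices, the relaxed optimum would be about 35.7, but ad slots are indivisible.
slot 5 + slot 2: cost 8 + 10 = 18 ≤ 21, expected clicks 15 + 17 = 32.
slot 5 + slot 8: cost 8 + 13 = 21 ≤ 21, expected clicks 15 + 16 = 31.
Best is slot 5 and slot 2 with total expected clicks 32.

32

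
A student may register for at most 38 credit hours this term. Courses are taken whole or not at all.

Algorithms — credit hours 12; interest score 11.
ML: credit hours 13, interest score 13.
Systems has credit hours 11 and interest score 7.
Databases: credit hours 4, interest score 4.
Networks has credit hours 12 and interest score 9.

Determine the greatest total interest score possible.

33

Algorithms + ML + Networks: credit hours 12 + 13 + 12 = 37 ≤ 38, interest score 11 + 13 + 9 = 33.
Algorithms + ML + Systems: credit hours 12 + 13 + 11 = 36 ≤ 38, interest score 11 + 13 + 7 = 31.
Best is Algorithms, ML, and Networks with total interest score 33.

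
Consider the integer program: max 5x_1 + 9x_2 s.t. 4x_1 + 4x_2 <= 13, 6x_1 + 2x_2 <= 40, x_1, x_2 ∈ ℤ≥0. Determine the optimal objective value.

27

Relaxing integrality, the LP optimum is 29.25 at (x_1,x_2) = (0, 3.25), which is not an integer point.
(x_1,x_2)=(0,3) is feasible, giving 27.
(x_1,x_2)=(1,2) is feasible, giving 23.
(x_1,x_2)=(0,2) is feasible, giving 18.
The best lattice point is (0,3), giving 27.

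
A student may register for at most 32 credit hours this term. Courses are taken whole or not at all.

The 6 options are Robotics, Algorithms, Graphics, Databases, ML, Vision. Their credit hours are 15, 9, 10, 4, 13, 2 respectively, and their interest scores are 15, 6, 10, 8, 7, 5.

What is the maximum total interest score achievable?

Treat it as a binary knapsack problem.
Robotics + Graphics + Databases + Vision: credit hours 15 + 10 + 4 + 2 = 31 ≤ 32, interest score 15 + 10 + 8 + 5 = 38.
Robotics + Algorithms + Databases + Vision: credit hours 15 + 9 + 4 + 2 = 30 ≤ 32, interest score 15 + 6 + 8 + 5 = 34.
Best is Robotics, Graphics, Databases, and Vision with total interest score 38.

38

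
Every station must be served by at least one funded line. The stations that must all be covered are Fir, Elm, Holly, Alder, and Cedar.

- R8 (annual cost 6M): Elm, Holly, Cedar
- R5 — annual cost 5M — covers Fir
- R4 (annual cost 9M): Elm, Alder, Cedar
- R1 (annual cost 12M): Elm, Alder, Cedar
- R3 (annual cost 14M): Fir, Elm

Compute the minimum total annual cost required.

Choose R8, R5, and R4: together they cover Fir, Elm, Holly, Alder, Cedar — every station.
Total annual cost: 6 + 5 + 9 = 20.
No cover costs less than 20.

20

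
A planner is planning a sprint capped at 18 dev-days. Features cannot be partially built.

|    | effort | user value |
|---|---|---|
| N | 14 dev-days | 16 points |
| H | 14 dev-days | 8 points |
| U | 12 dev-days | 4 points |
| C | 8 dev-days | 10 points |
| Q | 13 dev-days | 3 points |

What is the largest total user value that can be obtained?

H: effort 14 ≤ 18, user value 8.
C: effort 8 ≤ 18, user value 10.
N: effort 14 ≤ 18, user value 16.
Best is N with total user value 16.

16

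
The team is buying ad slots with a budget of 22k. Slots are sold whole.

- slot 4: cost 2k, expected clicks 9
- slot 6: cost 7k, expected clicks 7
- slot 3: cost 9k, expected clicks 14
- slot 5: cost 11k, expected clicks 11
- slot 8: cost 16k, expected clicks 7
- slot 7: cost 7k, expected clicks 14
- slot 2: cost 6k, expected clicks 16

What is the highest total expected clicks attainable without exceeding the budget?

This is a 0-1 knapsack instance.
Allowing fractional choices, the relaxed optimum would be about 49.9, but ad slots are indivisible.
slot 4 + slot 7 + slot 2: cost 2 + 7 + 6 = 15 ≤ 22, expected clicks 9 + 14 + 16 = 39.
slot 3 + slot 7 + slot 2: cost 9 + 7 + 6 = 22 ≤ 22, expected clicks 14 + 14 + 16 = 44.
slot 4 + slot 6 + slot 7 + slot 2: cost 2 + 7 + 7 + 6 = 22 ≤ 22, expected clicks 9 + 7 + 14 + 16 = 46.
Best is slot 4, slot 6, slot 7, and slot 2 with total expected clicks 46.

46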